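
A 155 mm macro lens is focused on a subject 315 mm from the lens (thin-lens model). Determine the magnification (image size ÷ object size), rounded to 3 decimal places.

0.969×

Thin lens: 1/f = 1/dₒ + 1/dᵢ → 1/dᵢ = 1/155 − 1/315 = 0.0032770 mm⁻¹, so dᵢ ≈ 305.1562 mm.
Magnification m = dᵢ/dₒ = 305.1562/315 ≈ 0.96875.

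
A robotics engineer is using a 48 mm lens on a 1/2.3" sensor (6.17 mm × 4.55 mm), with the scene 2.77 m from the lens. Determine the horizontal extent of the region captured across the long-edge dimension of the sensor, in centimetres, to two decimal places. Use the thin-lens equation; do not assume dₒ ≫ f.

dₒ: 2.77 m = 2770 mm.
Similar triangles through the lens centre give W/dₒ = w/dᵢ; with 1/f = 1/dₒ + 1/dᵢ this gives W = w·(dₒ − f)/f.
W = 6.17 mm × (2770 − 48) / 48 = 6.17 × 56.7083 ≈ 349.890 mm = 34.989 cm.

34.99 cm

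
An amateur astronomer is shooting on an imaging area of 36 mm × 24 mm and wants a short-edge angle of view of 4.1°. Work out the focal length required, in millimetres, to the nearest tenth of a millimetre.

From α = 2·arctan(h/2f) we get f = h / (2·tan(α/2)).
With h = 24 mm and α/2 = 2.05°, tan(α/2) ≈ 0.03579, so f ≈ 24 / 0.07159 ≈ 335.2468 mm.

335.2 mm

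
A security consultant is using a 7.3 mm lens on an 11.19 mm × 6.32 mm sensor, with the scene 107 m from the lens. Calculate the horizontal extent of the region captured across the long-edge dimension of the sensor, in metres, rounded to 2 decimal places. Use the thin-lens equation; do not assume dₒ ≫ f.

164.01 m

dₒ: 107 m = 107000 mm.
Similar triangles through the lens centre give W/dₒ = w/dᵢ; with 1/f = 1/dₒ + 1/dᵢ this gives W = w·(dₒ − f)/f.
W = 11.19 mm × (107000 − 7.3) / 7.3 = 11.19 × 14656.5342 ≈ 164006.618 mm = 164.007 m.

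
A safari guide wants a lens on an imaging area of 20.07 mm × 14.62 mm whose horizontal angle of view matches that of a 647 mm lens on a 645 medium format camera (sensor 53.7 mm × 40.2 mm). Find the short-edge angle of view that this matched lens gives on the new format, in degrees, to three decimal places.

Equal horizontal AOV ⇒ f₂ = f₁ · 20.07/53.7 = 647 × 0.37374 ≈ 241.8117 mm.
Short-edge AOV on the new format = 2·arctan(14.62 / (2 × 241.8117)) = 2·arctan(0.03023) ≈ 3.4631°.

3.463°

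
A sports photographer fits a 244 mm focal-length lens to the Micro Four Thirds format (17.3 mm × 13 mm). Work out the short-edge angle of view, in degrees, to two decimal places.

3.05°

Angle of view α = 2·arctan(h/2f) with h = 13 mm and f = 244 mm.
h/2f = 0.02664; arctan(0.02664) ≈ 1.5260°, so α ≈ 3.0519°.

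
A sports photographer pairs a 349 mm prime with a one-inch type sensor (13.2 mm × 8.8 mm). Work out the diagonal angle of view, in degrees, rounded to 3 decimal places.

2.604°

Sensor diagonal = √(13.2² + 8.8²) = √251.6800 ≈ 15.8644 mm.
Angle of view α = 2·arctan(d/2f) with d = 15.8644 mm and f = 349 mm.
d/2f = 0.02273; arctan(0.02273) ≈ 1.3020°, so α ≈ 2.6040°.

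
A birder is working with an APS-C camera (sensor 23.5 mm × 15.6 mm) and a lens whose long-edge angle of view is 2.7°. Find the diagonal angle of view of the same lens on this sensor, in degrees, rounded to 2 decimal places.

From the long-edge AOV: f = 23.5 / (2·tan(1.35°)) = 23.5 / 0.04713 ≈ 498.5932 mm.
Sensor diagonal = √(23.5² + 15.6²) = √795.6100 ≈ 28.2066 mm.
Diagonal AOV = 2·arctan(28.2066 / (2 × 498.5932)) = 2·arctan(0.02829) ≈ 3.2405°.

3.24°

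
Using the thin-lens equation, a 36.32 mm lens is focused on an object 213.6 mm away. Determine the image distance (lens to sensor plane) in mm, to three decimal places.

43.761 mm

1/dᵢ = 1/f − 1/dₒ = 1/36.32 − 1/213.6 = 0.0228514 mm⁻¹.
dᵢ = 1/0.0228514 ≈ 43.7610 mm.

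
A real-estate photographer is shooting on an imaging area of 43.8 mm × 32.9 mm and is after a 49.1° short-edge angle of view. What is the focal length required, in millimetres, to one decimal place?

From α = 2·arctan(h/2f) we get f = h / (2·tan(α/2)).
With h = 32.9 mm and α/2 = 24.55°, tan(α/2) ≈ 0.45678, so f ≈ 32.9 / 0.91356 ≈ 36.0129 mm.

36.0 mm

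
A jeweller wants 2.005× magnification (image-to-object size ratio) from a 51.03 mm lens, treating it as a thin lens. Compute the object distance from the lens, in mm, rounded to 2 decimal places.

With m = dᵢ/dₒ and 1/f = 1/dₒ + 1/dᵢ, substituting dᵢ = m·dₒ gives 1/f = (1 + 1/m)/dₒ, hence dₒ = f·(1 + 1/m).
dₒ = 51.03 × (1 + 1/2.005) = 51.03 × 1.49875 ≈ 76.481 mm.

76.48 mm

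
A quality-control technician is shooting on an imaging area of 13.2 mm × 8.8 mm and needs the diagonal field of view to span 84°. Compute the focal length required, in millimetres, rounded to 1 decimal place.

8.8 mm

Sensor diagonal = √(13.2² + 8.8²) = √251.6800 ≈ 15.8644 mm.
From α = 2·arctan(d/2f) we get f = d / (2·tan(α/2)).
With d = 15.8644 mm and α/2 = 42°, tan(α/2) ≈ 0.90040, so f ≈ 15.8644 / 1.80081 ≈ 8.8096 mm.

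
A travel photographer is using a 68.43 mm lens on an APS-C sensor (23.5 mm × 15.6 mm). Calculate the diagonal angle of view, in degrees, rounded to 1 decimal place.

Sensor diagonal = √(23.5² + 15.6²) = √795.6100 ≈ 28.2066 mm.
Angle of view α = 2·arctan(d/2f) with d = 28.2066 mm and f = 68.43 mm.
d/2f = 0.20610; arctan(0.20610) ≈ 11.6455°, so α ≈ 23.2910°.

23.3°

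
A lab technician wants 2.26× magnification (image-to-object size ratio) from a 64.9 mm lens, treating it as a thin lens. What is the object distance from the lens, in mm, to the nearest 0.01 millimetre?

93.62 mm

With m = dᵢ/dₒ and 1/f = 1/dₒ + 1/dᵢ, substituting dᵢ = m·dₒ gives 1/f = (1 + 1/m)/dₒ, hence dₒ = f·(1 + 1/m).
dₒ = 64.9 × (1 + 1/2.26) = 64.9 × 1.44248 ≈ 93.617 mm.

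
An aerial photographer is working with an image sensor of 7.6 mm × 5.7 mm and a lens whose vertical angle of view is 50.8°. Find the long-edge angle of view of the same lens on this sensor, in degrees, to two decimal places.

From the vertical AOV: f = 5.7 / (2·tan(25.4°)) = 5.7 / 0.94967 ≈ 6.0021 mm.
Long-edge AOV = 2·arctan(7.6 / (2 × 6.0021)) = 2·arctan(0.63311) ≈ 64.6769°.

64.68°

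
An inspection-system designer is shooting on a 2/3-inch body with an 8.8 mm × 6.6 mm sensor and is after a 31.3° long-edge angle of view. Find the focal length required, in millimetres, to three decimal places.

15.706 mm

From α = 2·arctan(w/2f) we get f = w / (2·tan(α/2)).
With w = 8.8 mm and α/2 = 15.65°, tan(α/2) ≈ 0.28015, so f ≈ 8.8 / 0.56029 ≈ 15.7061 mm.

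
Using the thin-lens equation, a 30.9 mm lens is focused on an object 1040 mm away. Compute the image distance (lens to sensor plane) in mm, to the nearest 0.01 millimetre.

31.85 mm

1/dᵢ = 1/f − 1/dₒ = 1/30.9 − 1/1040 = 0.0314009 mm⁻¹.
dᵢ = 1/0.0314009 ≈ 31.8462 mm.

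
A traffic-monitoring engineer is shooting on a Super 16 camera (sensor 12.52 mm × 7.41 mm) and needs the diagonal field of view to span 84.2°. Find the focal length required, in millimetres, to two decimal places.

8.05 mm

Sensor diagonal = √(12.52² + 7.41²) = √211.6585 ≈ 14.5485 mm.
From α = 2·arctan(d/2f) we get f = d / (2·tan(α/2)).
With d = 14.5485 mm and α/2 = 42.1°, tan(α/2) ≈ 0.90357, so f ≈ 14.5485 / 1.80714 ≈ 8.0506 mm.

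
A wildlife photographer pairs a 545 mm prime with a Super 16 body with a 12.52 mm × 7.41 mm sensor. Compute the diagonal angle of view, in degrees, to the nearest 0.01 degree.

Sensor diagonal = √(12.52² + 7.41²) = √211.6585 ≈ 14.5485 mm.
Angle of view α = 2·arctan(d/2f) with d = 14.5485 mm and f = 545 mm.
d/2f = 0.01335; arctan(0.01335) ≈ 0.7647°, so α ≈ 1.5294°.

1.53°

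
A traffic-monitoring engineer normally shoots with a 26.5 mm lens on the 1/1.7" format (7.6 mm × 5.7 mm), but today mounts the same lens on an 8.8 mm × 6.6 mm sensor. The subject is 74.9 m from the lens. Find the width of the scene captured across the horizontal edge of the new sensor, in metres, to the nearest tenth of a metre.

24.9 m

The focal length stays 26.5 mm; the relevant sensor dimension is now w = 8.8 mm. Object distance dₒ = 74.9 m = 74900 mm.
Thin-lens field width W = w·(dₒ − f)/f = 8.8 × (74900 − 26.5)/26.5 ≈ 24863.653 mm = 24.8637 m.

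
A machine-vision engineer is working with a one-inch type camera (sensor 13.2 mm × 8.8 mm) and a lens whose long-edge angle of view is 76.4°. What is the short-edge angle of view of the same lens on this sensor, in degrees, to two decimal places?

From the long-edge AOV: f = 13.2 / (2·tan(38.2°)) = 13.2 / 1.57384 ≈ 8.3871 mm.
Short-edge AOV = 2·arctan(8.8 / (2 × 8.3871)) = 2·arctan(0.52461) ≈ 55.3643°.

55.36°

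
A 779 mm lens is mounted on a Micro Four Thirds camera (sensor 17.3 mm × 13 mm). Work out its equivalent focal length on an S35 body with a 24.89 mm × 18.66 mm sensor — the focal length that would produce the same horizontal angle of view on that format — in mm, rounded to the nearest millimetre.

Equal angle of view means equal width/f ratio, so f₂ = f₁ · (width₂/width₁) = 779 × 24.89/17.3.
f₂ = 779 × 1.43873 ≈ 1120.769 mm.

1121 mm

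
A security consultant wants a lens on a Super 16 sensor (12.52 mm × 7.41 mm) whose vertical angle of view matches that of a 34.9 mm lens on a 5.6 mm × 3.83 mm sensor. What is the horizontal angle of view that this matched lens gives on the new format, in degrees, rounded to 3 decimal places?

Equal vertical AOV ⇒ f₂ = f₁ · 7.41/3.83 = 34.9 × 1.93473 ≈ 67.5219 mm.
Horizontal AOV on the new format = 2·arctan(12.52 / (2 × 67.5219)) = 2·arctan(0.09271) ≈ 10.5936°.

10.594°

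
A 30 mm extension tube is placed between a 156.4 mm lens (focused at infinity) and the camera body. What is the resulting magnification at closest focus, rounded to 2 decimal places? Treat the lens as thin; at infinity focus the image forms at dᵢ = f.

0.19×

The tube moves the image plane from f to f + e, so dᵢ = 156.4 + 30 = 186.4 mm. Focus is achieved when 1/f = 1/dₒ + 1/dᵢ, giving dₒ = 1/(1/f − 1/(f+e)).
Magnification m = dᵢ/dₒ = (f+e)·(1/f − 1/(f+e)) = e/f = 30/156.4 ≈ 0.1918.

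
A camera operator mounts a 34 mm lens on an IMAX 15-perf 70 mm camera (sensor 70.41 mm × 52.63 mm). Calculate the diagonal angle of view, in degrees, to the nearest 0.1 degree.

104.6°

Sensor diagonal = √(70.41² + 52.63²) = √7727.4850 ≈ 87.9061 mm.
Angle of view α = 2·arctan(d/2f) with d = 87.9061 mm and f = 34 mm.
d/2f = 1.29274; arctan(1.29274) ≈ 52.2762°, so α ≈ 104.5523°.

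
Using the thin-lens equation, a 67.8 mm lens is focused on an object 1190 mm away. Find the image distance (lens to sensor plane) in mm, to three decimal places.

71.896 mm

1/dᵢ = 1/f − 1/dₒ = 1/67.8 − 1/1190 = 0.0139089 mm⁻¹.
dᵢ = 1/0.0139089 ≈ 71.8963 mm.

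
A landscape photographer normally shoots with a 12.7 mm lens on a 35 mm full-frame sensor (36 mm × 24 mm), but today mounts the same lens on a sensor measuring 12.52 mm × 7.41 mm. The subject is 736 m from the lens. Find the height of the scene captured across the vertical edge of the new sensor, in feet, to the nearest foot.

1409 ft

The focal length stays 12.7 mm; the relevant sensor dimension is now h = 7.41 mm. Object distance dₒ = 736 m = 736000 mm.
Thin-lens field height W = h·(dₒ − f)/f = 7.41 × (736000 − 12.7)/12.7 ≈ 429422.511 mm = 429422.511/304.8 ft = 1408.87 ft.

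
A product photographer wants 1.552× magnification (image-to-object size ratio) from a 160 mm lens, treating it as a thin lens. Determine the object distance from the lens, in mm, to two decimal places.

With m = dᵢ/dₒ and 1/f = 1/dₒ + 1/dᵢ, substituting dᵢ = m·dₒ gives 1/f = (1 + 1/m)/dₒ, hence dₒ = f·(1 + 1/m).
dₒ = 160 × (1 + 1/1.552) = 160 × 1.64433 ≈ 263.093 mm.

263.09 mm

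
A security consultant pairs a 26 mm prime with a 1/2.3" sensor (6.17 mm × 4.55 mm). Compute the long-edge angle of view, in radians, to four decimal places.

Angle of view α = 2·arctan(w/2f) with w = 6.17 mm and f = 26 mm.
w/2f = 0.11865; arctan(0.11865) ≈ 0.1181 rad, so α ≈ 0.2362 rad.

0.2362 rad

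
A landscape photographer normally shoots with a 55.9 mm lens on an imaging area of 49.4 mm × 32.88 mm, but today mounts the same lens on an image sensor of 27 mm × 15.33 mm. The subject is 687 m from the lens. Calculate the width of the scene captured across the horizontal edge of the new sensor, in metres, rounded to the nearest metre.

332 m

The focal length stays 55.9 mm; the relevant sensor dimension is now w = 27 mm. Object distance dₒ = 687 m = 687000 mm.
Thin-lens field width W = w·(dₒ − f)/f = 27 × (687000 − 55.9)/55.9 ≈ 331797.687 mm = 331.798 m.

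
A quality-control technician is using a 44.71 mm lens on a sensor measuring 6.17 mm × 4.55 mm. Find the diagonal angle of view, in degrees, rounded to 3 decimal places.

9.800°

Sensor diagonal = √(6.17² + 4.55²) = √58.7714 ≈ 7.6663 mm.
Angle of view α = 2·arctan(d/2f) with d = 7.6663 mm and f = 44.71 mm.
d/2f = 0.08573; arctan(0.08573) ≈ 4.9002°, so α ≈ 9.8003°.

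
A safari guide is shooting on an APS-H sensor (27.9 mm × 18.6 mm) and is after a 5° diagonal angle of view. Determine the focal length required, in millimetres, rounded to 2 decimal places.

Sensor diagonal = √(27.9² + 18.6²) = √1124.3700 ≈ 33.5316 mm.
From α = 2·arctan(d/2f) we get f = d / (2·tan(α/2)).
With d = 33.5316 mm and α/2 = 2.5°, tan(α/2) ≈ 0.04366, so f ≈ 33.5316 / 0.08732 ≈ 384.0003 mm.

384.00 mm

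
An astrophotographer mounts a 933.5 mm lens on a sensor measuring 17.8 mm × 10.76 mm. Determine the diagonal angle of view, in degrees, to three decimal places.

1.277°

Sensor diagonal = √(17.8² + 10.76²) = √432.6176 ≈ 20.7995 mm.
Angle of view α = 2·arctan(d/2f) with d = 20.7995 mm and f = 933.5 mm.
d/2f = 0.01114; arctan(0.01114) ≈ 0.6383°, so α ≈ 1.2766°.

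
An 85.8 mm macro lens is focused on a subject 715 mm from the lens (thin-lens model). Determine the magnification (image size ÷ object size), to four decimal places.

0.1364×

Thin lens: 1/f = 1/dₒ + 1/dᵢ → 1/dᵢ = 1/85.8 − 1/715 = 0.0102564 mm⁻¹, so dᵢ ≈ 97.5000 mm.
Magnification m = dᵢ/dₒ = 97.5000/715 ≈ 0.13636.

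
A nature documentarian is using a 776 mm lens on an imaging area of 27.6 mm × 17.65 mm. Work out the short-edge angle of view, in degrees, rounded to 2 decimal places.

Angle of view α = 2·arctan(h/2f) with h = 17.65 mm and f = 776 mm.
h/2f = 0.01137; arctan(0.01137) ≈ 0.6516°, so α ≈ 1.3031°.

1.30°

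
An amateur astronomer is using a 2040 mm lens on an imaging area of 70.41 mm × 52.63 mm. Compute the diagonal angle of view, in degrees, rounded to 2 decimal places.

Sensor diagonal = √(70.41² + 52.63²) = √7727.4850 ≈ 87.9061 mm.
Angle of view α = 2·arctan(d/2f) with d = 87.9061 mm and f = 2040 mm.
d/2f = 0.02155; arctan(0.02155) ≈ 1.2343°, so α ≈ 2.4686°.

2.47°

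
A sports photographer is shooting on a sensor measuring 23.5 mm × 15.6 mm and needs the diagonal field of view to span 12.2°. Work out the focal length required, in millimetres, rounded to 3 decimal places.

Sensor diagonal = √(23.5² + 15.6²) = √795.6100 ≈ 28.2066 mm.
From α = 2·arctan(d/2f) we get f = d / (2·tan(α/2)).
With d = 28.2066 mm and α/2 = 6.1°, tan(α/2) ≈ 0.10687, so f ≈ 28.2066 / 0.21374 ≈ 131.9677 mm.

131.968 mm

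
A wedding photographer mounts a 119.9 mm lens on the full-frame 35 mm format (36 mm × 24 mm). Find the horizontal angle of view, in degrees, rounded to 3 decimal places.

Angle of view α = 2·arctan(w/2f) with w = 36 mm and f = 119.9 mm.
w/2f = 0.15013; arctan(0.15013) ≈ 8.5378°, so α ≈ 17.0756°.

17.076°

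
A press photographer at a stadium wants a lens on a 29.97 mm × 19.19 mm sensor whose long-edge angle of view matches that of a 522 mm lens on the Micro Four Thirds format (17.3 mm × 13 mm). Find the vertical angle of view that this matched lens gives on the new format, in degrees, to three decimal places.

1.216°

Equal long-edge AOV ⇒ f₂ = f₁ · 29.97/17.3 = 522 × 1.73237 ≈ 904.2971 mm.
Vertical AOV on the new format = 2·arctan(19.19 / (2 × 904.2971)) = 2·arctan(0.01061) ≈ 1.2158°.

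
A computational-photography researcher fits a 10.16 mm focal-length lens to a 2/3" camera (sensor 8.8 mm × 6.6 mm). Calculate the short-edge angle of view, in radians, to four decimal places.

Angle of view α = 2·arctan(h/2f) with h = 6.6 mm and f = 10.16 mm.
h/2f = 0.32480; arctan(0.32480) ≈ 0.3141 rad, so α ≈ 0.6281 rad.

0.6281 rad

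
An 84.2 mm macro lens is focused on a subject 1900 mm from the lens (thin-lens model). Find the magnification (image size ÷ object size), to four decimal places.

0.0464×

Thin lens: 1/f = 1/dₒ + 1/dᵢ → 1/dᵢ = 1/84.2 − 1/1900 = 0.0113502 mm⁻¹, so dᵢ ≈ 88.1044 mm.
Magnification m = dᵢ/dₒ = 88.1044/1900 ≈ 0.04637.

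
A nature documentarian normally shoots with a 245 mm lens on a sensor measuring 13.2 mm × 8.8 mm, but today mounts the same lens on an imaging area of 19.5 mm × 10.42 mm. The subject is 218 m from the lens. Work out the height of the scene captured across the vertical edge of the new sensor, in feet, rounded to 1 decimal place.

The focal length stays 245 mm; the relevant sensor dimension is now h = 10.42 mm. Object distance dₒ = 218 m = 218000 mm.
Thin-lens field height W = h·(dₒ − f)/f = 10.42 × (218000 − 245)/245 ≈ 9261.253 mm = 9261.253/304.8 ft = 30.3847 ft.

30.4 ft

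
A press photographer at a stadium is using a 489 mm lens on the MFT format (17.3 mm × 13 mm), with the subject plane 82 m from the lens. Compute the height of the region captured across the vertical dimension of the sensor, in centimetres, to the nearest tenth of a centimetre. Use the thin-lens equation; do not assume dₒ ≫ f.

216.7 cm

dₒ: 82 m = 82000 mm.
Similar triangles through the lens centre give W/dₒ = h/dᵢ; with 1/f = 1/dₒ + 1/dᵢ this gives W = h·(dₒ − f)/f.
W = 13 mm × (82000 − 489) / 489 = 13 × 166.6892 ≈ 2166.959 mm = 216.696 cm.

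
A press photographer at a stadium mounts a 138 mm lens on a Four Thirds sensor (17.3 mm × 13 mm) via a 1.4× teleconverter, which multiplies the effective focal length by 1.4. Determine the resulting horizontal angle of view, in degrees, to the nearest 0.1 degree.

5.1°

Effective focal length f = 138 × 1.4 = 193.2 mm.
α = 2·arctan(17.3 / (2 × 193.2)) = 2·arctan(0.04477) ≈ 5.1271°.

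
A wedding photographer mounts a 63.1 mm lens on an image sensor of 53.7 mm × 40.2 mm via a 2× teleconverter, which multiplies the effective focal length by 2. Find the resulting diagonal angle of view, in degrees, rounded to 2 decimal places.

Effective focal length f = 63.1 × 2 = 126.2 mm.
Sensor diagonal = √(53.7² + 40.2²) = √4499.7300 ≈ 67.0800 mm.
α = 2·arctan(67.080 / (2 × 126.2)) = 2·arctan(0.26577) ≈ 29.7667°.

29.77°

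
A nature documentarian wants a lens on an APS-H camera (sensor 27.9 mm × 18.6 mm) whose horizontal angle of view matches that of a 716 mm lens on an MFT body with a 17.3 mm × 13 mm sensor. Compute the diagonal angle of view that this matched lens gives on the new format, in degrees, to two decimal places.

Equal horizontal AOV ⇒ f₂ = f₁ · 27.9/17.3 = 716 × 1.61272 ≈ 1154.7052 mm.
Sensor diagonal = √(27.9² + 18.6²) = √1124.3700 ≈ 33.5316 mm.
Diagonal AOV on the new format = 2·arctan(33.5316 / (2 × 1154.7052)) = 2·arctan(0.01452) ≈ 1.6637°.

1.66°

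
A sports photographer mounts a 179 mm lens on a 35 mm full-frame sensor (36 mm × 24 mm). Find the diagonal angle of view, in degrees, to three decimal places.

13.782°

Sensor diagonal = √(36² + 24²) = √1872.0000 ≈ 43.2666 mm.
Angle of view α = 2·arctan(d/2f) with d = 43.2666 mm and f = 179 mm.
d/2f = 0.12086; arctan(0.12086) ≈ 6.8911°, so α ≈ 13.7823°.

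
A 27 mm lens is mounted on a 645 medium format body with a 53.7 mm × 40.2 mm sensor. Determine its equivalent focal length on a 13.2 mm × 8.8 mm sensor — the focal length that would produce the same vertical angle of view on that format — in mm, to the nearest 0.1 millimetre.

Equal angle of view means equal height/f ratio, so f₂ = f₁ · (height₂/height₁) = 27 × 8.8/40.2.
f₂ = 27 × 0.21891 ≈ 5.910 mm.

5.9 mm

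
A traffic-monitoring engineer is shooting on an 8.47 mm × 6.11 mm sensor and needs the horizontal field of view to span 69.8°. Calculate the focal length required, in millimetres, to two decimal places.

6.07 mm

From α = 2·arctan(w/2f) we get f = w / (2·tan(α/2)).
With w = 8.47 mm and α/2 = 34.9°, tan(α/2) ≈ 0.69761, so f ≈ 8.47 / 1.39522 ≈ 6.0707 mm.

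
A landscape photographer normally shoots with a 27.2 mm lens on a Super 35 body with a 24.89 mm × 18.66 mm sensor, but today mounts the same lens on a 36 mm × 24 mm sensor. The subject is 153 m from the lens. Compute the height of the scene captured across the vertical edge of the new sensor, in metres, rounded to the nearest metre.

135 m

The focal length stays 27.2 mm; the relevant sensor dimension is now h = 24 mm. Object distance dₒ = 153 m = 153000 mm.
Thin-lens field height W = h·(dₒ − f)/f = 24 × (153000 − 27.2)/27.2 ≈ 134976.000 mm = 134.976 m.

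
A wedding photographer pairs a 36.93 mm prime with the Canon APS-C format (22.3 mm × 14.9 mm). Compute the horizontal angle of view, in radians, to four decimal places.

Angle of view α = 2·arctan(w/2f) with w = 22.3 mm and f = 36.93 mm.
w/2f = 0.30192; arctan(0.30192) ≈ 0.2932 rad, so α ≈ 0.5864 rad.

0.5864 rad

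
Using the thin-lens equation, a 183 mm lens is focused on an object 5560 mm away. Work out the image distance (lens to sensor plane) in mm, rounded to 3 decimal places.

1/dᵢ = 1/f − 1/dₒ = 1/183 − 1/5560 = 0.0052846 mm⁻¹.
dᵢ = 1/0.0052846 ≈ 189.2282 mm.

189.228 mm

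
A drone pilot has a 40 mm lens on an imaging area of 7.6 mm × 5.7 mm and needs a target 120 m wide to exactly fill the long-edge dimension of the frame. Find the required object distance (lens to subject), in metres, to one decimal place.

631.6 m

W: 120 m = 120000 mm.
Magnification m = w/W = dᵢ/dₒ; combined with 1/f = 1/dₒ + 1/dᵢ this gives dₒ = f·(1 + W/w).
dₒ = 40 mm × (1 + 120000/7.6) = 40 × 15790.4737 ≈ 631618.947 mm = 631.619 m.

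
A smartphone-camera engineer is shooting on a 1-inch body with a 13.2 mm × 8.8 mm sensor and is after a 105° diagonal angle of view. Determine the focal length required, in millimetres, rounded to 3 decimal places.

Sensor diagonal = √(13.2² + 8.8²) = √251.6800 ≈ 15.8644 mm.
From α = 2·arctan(d/2f) we get f = d / (2·tan(α/2)).
With d = 15.8644 mm and α/2 = 52.5°, tan(α/2) ≈ 1.30323, so f ≈ 15.8644 / 2.60645 ≈ 6.0866 mm.

6.087 mm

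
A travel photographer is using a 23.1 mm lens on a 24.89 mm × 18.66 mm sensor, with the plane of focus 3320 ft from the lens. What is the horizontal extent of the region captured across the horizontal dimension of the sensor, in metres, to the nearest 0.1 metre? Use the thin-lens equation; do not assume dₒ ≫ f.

dₒ: 3320 ft × 304.8 mm/ft = 1011935.97 mm.
Similar triangles through the lens centre give W/dₒ = w/dᵢ; with 1/f = 1/dₒ + 1/dᵢ this gives W = w·(dₒ − f)/f.
W = 24.89 mm × (1.01194e+06 − 23.1) / 23.1 = 24.89 × 43805.7518 ≈ 1090325.163 mm = 1090.33 m.

1090.3 m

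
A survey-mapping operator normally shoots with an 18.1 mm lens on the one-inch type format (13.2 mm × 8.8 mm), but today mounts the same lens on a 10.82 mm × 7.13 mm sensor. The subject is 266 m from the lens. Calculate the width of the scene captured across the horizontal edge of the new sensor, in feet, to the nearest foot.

522 ft

The focal length stays 18.1 mm; the relevant sensor dimension is now w = 10.82 mm. Object distance dₒ = 266 m = 266000 mm.
Thin-lens field width W = w·(dₒ − f)/f = 10.82 × (266000 − 18.1)/18.1 ≈ 159001.335 mm = 159001.335/304.8 ft = 521.658 ft.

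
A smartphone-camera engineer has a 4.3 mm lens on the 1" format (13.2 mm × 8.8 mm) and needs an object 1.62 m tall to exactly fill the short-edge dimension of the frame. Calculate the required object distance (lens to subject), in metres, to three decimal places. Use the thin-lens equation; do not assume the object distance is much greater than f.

0.796 m

W: 1.62 m = 1620 mm.
Magnification m = h/W = dᵢ/dₒ; combined with 1/f = 1/dₒ + 1/dᵢ this gives dₒ = f·(1 + W/h).
dₒ = 4.3 mm × (1 + 1620/8.8) = 4.3 × 185.0909 ≈ 795.891 mm = 0.795891 m.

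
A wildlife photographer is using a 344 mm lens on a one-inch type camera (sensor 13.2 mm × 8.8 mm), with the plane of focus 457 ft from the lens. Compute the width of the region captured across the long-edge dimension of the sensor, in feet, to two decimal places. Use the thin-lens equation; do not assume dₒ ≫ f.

dₒ: 457 ft × 304.8 mm/ft = 139293.60 mm.
Similar triangles through the lens centre give W/dₒ = w/dᵢ; with 1/f = 1/dₒ + 1/dᵢ this gives W = w·(dₒ − f)/f.
W = 13.2 mm × (139294 − 344) / 344 = 13.2 × 403.9232 ≈ 5331.787 mm = 5331.787/304.8 ft = 17.4927 ft.

17.49 ft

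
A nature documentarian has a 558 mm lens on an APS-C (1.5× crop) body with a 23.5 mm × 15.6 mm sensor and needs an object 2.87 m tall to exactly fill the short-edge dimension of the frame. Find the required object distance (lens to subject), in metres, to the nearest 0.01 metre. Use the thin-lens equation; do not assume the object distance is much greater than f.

W: 2.87 m = 2870 mm.
Magnification m = h/W = dᵢ/dₒ; combined with 1/f = 1/dₒ + 1/dᵢ this gives dₒ = f·(1 + W/h).
dₒ = 558 mm × (1 + 2870/15.6) = 558 × 184.9744 ≈ 103215.692 mm = 103.216 m.

103.22 m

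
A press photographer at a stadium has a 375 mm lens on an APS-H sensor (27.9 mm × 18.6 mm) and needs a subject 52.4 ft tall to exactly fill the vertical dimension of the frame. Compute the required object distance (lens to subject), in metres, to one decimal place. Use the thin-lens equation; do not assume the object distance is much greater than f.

W: 52.4 ft × 304.8 mm/ft = 15971.52 mm.
Magnification m = h/W = dᵢ/dₒ; combined with 1/f = 1/dₒ + 1/dᵢ this gives dₒ = f·(1 + W/h).
dₒ = 375 mm × (1 + 15971.5/18.6) = 375 × 859.6838 ≈ 322381.441 mm = 322.381 m.

322.4 m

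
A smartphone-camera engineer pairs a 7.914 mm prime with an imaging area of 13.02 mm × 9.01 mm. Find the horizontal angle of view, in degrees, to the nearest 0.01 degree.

78.88°

Angle of view α = 2·arctan(w/2f) with w = 13.02 mm and f = 7.914 mm.
w/2f = 0.82259; arctan(0.82259) ≈ 39.4405°, so α ≈ 78.8809°.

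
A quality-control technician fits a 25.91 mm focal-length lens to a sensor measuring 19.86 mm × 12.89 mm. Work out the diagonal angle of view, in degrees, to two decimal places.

Sensor diagonal = √(19.86² + 12.89²) = √560.5717 ≈ 23.6764 mm.
Angle of view α = 2·arctan(d/2f) with d = 23.6764 mm and f = 25.91 mm.
d/2f = 0.45690; arctan(0.45690) ≈ 24.5555°, so α ≈ 49.1110°.

49.11°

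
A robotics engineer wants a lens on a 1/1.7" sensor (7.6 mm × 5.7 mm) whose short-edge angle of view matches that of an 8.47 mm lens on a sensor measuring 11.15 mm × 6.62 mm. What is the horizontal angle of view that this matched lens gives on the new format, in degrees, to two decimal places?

55.04°

Equal short-edge AOV ⇒ f₂ = f₁ · 5.7/6.62 = 8.47 × 0.86103 ≈ 7.2929 mm.
Horizontal AOV on the new format = 2·arctan(7.6 / (2 × 7.2929)) = 2·arctan(0.52105) ≈ 55.0440°.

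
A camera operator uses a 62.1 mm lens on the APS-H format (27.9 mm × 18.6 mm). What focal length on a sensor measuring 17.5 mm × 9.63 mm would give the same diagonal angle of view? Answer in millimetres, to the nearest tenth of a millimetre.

Sensor diagonal = √(27.9² + 18.6²) = √1124.3700 ≈ 33.5316 mm.
Sensor diagonal = √(17.5² + 9.63²) = √398.9869 ≈ 19.9747 mm.
Equal angle of view means equal diagonal/f ratio, so f₂ = f₁ · (diagonal₂/diagonal₁) = 62.1 × 19.9747/33.5316.
f₂ = 62.1 × 0.59570 ≈ 36.993 mm.

37.0 mm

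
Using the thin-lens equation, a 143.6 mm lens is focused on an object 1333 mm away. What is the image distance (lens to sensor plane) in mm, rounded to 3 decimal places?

1/dᵢ = 1/f − 1/dₒ = 1/143.6 − 1/1333 = 0.0062136 mm⁻¹.
dᵢ = 1/0.0062136 ≈ 160.9373 mm.

160.937 mm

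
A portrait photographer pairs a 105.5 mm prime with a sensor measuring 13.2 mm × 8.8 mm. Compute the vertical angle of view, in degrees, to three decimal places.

4.776°

Angle of view α = 2·arctan(h/2f) with h = 8.8 mm and f = 105.5 mm.
h/2f = 0.04171; arctan(0.04171) ≈ 2.3882°, so α ≈ 4.7764°.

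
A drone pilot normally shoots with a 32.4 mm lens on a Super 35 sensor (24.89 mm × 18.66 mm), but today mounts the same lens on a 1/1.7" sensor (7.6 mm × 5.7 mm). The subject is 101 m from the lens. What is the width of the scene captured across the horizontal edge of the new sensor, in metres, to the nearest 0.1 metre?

23.7 m

The focal length stays 32.4 mm; the relevant sensor dimension is now w = 7.6 mm. Object distance dₒ = 101 m = 101000 mm.
Thin-lens field width W = w·(dₒ − f)/f = 7.6 × (101000 − 32.4)/32.4 ≈ 23683.758 mm = 23.6838 m.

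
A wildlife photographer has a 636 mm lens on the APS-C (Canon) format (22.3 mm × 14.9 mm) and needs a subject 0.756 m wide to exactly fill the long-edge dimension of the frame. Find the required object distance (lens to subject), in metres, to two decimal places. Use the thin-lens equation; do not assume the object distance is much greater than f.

22.20 m

W: 0.756 m = 756 mm.
Magnification m = w/W = dᵢ/dₒ; combined with 1/f = 1/dₒ + 1/dᵢ this gives dₒ = f·(1 + W/w).
dₒ = 636 mm × (1 + 756/22.3) = 636 × 34.9013 ≈ 22197.256 mm = 22.1973 m.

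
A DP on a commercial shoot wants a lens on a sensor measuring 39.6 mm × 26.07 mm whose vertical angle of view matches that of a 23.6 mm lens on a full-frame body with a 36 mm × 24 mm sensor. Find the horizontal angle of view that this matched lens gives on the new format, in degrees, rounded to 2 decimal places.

75.36°

Equal vertical AOV ⇒ f₂ = f₁ · 26.07/24 = 23.6 × 1.08625 ≈ 25.6355 mm.
Horizontal AOV on the new format = 2·arctan(39.6 / (2 × 25.6355)) = 2·arctan(0.77237) ≈ 75.3626°.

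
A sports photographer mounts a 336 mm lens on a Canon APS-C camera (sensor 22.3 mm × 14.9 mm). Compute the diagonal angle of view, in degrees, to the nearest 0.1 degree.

4.6°

Sensor diagonal = √(22.3² + 14.9²) = √719.3000 ≈ 26.8198 mm.
Angle of view α = 2·arctan(d/2f) with d = 26.8198 mm and f = 336 mm.
d/2f = 0.03991; arctan(0.03991) ≈ 2.2855°, so α ≈ 4.5710°.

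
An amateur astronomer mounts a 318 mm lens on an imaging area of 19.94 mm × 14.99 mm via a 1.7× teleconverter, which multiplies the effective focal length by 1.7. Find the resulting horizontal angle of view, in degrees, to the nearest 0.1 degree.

2.1°

Effective focal length f = 318 × 1.7 = 540.6 mm.
α = 2·arctan(19.94 / (2 × 540.6)) = 2·arctan(0.01844) ≈ 2.1131°.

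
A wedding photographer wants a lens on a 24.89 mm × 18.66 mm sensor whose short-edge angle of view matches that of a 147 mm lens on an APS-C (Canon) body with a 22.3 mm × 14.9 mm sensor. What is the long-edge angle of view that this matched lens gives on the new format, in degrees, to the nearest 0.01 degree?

7.73°

Equal short-edge AOV ⇒ f₂ = f₁ · 18.66/14.9 = 147 × 1.25235 ≈ 184.0953 mm.
Long-edge AOV on the new format = 2·arctan(24.89 / (2 × 184.0953)) = 2·arctan(0.06760) ≈ 7.7347°.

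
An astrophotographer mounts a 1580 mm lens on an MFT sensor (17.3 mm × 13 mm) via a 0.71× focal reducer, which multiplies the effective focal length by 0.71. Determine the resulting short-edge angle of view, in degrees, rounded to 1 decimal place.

0.7°

Effective focal length f = 1580 × 0.71 = 1121.8 mm.
α = 2·arctan(13 / (2 × 1121.8)) = 2·arctan(0.00579) ≈ 0.6640°.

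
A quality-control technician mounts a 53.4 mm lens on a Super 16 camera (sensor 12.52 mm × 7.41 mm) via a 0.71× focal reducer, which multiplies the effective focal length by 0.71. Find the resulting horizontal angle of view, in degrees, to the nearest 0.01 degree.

Effective focal length f = 53.4 × 0.71 = 37.914 mm.
α = 2·arctan(12.52 / (2 × 37.914)) = 2·arctan(0.16511) ≈ 18.7511°.

18.75°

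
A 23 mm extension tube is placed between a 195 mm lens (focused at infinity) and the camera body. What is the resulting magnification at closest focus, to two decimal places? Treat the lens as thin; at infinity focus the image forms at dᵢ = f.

0.12×

The tube moves the image plane from f to f + e, so dᵢ = 195 + 23 = 218 mm. Focus is achieved when 1/f = 1/dₒ + 1/dᵢ, giving dₒ = 1/(1/f − 1/(f+e)).
Magnification m = dᵢ/dₒ = (f+e)·(1/f − 1/(f+e)) = e/f = 23/195 ≈ 0.1179.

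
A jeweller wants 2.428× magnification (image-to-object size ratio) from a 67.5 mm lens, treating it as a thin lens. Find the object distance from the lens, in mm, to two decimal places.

With m = dᵢ/dₒ and 1/f = 1/dₒ + 1/dᵢ, substituting dᵢ = m·dₒ gives 1/f = (1 + 1/m)/dₒ, hence dₒ = f·(1 + 1/m).
dₒ = 67.5 × (1 + 1/2.428) = 67.5 × 1.41186 ≈ 95.301 mm.

95.30 mm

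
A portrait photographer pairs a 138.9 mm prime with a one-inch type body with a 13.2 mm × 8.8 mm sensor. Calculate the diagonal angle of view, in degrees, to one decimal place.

6.5°

Sensor diagonal = √(13.2² + 8.8²) = √251.6800 ≈ 15.8644 mm.
Angle of view α = 2·arctan(d/2f) with d = 15.8644 mm and f = 138.9 mm.
d/2f = 0.05711; arctan(0.05711) ≈ 3.2685°, so α ≈ 6.5369°.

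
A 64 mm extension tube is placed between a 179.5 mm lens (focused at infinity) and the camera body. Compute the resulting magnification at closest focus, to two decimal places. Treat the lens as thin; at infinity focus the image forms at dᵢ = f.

0.36×

The tube moves the image plane from f to f + e, so dᵢ = 179.5 + 64 = 243.5 mm. Focus is achieved when 1/f = 1/dₒ + 1/dᵢ, giving dₒ = 1/(1/f − 1/(f+e)).
Magnification m = dᵢ/dₒ = (f+e)·(1/f − 1/(f+e)) = e/f = 64/179.5 ≈ 0.3565.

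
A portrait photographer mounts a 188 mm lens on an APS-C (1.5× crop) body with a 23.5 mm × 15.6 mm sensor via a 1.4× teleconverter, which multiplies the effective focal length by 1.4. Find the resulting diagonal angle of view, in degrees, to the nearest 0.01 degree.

6.13°

Effective focal length f = 188 × 1.4 = 263.2 mm.
Sensor diagonal = √(23.5² + 15.6²) = √795.6100 ≈ 28.2066 mm.
α = 2·arctan(28.207 / (2 × 263.2)) = 2·arctan(0.05358) ≈ 6.1344°.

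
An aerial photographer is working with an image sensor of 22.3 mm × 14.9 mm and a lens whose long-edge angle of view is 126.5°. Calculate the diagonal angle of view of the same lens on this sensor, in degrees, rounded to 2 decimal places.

From the long-edge AOV: f = 22.3 / (2·tan(63.25°)) = 22.3 / 3.96793 ≈ 5.6201 mm.
Sensor diagonal = √(22.3² + 14.9²) = √719.3000 ≈ 26.8198 mm.
Diagonal AOV = 2·arctan(26.8198 / (2 × 5.6201)) = 2·arctan(2.38607) ≈ 134.5230°.

134.52°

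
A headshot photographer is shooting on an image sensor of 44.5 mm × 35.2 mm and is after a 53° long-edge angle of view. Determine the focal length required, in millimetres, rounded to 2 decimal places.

44.63 mm

From α = 2·arctan(w/2f) we get f = w / (2·tan(α/2)).
With w = 44.5 mm and α/2 = 26.5°, tan(α/2) ≈ 0.49858, so f ≈ 44.5 / 0.99716 ≈ 44.6266 mm.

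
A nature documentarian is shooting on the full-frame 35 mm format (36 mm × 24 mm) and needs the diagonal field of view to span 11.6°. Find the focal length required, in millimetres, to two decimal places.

212.98 mm

Sensor diagonal = √(36² + 24²) = √1872.0000 ≈ 43.2666 mm.
From α = 2·arctan(d/2f) we get f = d / (2·tan(α/2)).
With d = 43.2666 mm and α/2 = 5.8°, tan(α/2) ≈ 0.10158, so f ≈ 43.2666 / 0.20315 ≈ 212.9759 mm.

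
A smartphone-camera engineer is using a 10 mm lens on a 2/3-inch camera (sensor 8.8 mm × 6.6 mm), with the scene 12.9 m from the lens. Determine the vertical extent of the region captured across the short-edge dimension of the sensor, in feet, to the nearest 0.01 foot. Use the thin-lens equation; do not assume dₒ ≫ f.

dₒ: 12.9 m = 12900 mm.
Similar triangles through the lens centre give W/dₒ = h/dᵢ; with 1/f = 1/dₒ + 1/dᵢ this gives W = h·(dₒ − f)/f.
W = 6.6 mm × (12900 − 10) / 10 = 6.6 × 1289.0000 ≈ 8507.400 mm = 8507.400/304.8 ft = 27.9114 ft.

27.91 ft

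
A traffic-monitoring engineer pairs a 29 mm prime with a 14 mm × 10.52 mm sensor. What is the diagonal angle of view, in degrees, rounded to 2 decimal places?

33.60°

Sensor diagonal = √(14² + 10.52²) = √306.6704 ≈ 17.5120 mm.
Angle of view α = 2·arctan(d/2f) with d = 17.5120 mm and f = 29 mm.
d/2f = 0.30193; arctan(0.30193) ≈ 16.8007°, so α ≈ 33.6014°.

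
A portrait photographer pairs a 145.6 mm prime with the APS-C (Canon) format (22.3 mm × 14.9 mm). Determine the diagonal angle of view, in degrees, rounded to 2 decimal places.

10.52°

Sensor diagonal = √(22.3² + 14.9²) = √719.3000 ≈ 26.8198 mm.
Angle of view α = 2·arctan(d/2f) with d = 26.8198 mm and f = 145.6 mm.
d/2f = 0.09210; arctan(0.09210) ≈ 5.2621°, so α ≈ 10.5243°.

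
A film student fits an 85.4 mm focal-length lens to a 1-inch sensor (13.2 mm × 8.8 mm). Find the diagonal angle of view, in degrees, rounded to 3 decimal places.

10.613°

Sensor diagonal = √(13.2² + 8.8²) = √251.6800 ≈ 15.8644 mm.
Angle of view α = 2·arctan(d/2f) with d = 15.8644 mm and f = 85.4 mm.
d/2f = 0.09288; arctan(0.09288) ≈ 5.3066°, so α ≈ 10.6132°.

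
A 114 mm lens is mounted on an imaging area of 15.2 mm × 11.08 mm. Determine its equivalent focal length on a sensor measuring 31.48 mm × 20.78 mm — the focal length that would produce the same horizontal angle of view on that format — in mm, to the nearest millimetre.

Equal angle of view means equal width/f ratio, so f₂ = f₁ · (width₂/width₁) = 114 × 31.48/15.2.
f₂ = 114 × 2.07105 ≈ 236.100 mm.

236 mm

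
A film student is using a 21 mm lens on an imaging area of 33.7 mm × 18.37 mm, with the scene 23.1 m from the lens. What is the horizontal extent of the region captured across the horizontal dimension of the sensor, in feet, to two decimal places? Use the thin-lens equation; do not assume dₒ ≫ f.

dₒ: 23.1 m = 23100 mm.
Similar triangles through the lens centre give W/dₒ = w/dᵢ; with 1/f = 1/dₒ + 1/dᵢ this gives W = w·(dₒ − f)/f.
W = 33.7 mm × (23100 − 21) / 21 = 33.7 × 1099.0000 ≈ 37036.300 mm = 37036.300/304.8 ft = 121.51 ft.

121.51 ft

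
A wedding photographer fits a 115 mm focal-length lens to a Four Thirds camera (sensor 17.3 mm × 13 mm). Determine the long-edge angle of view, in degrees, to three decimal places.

Angle of view α = 2·arctan(w/2f) with w = 17.3 mm and f = 115 mm.
w/2f = 0.07522; arctan(0.07522) ≈ 4.3015°, so α ≈ 8.6031°.

8.603°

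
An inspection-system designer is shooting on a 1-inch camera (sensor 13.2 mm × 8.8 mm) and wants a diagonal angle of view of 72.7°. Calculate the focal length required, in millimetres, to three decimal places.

10.779 mm

Sensor diagonal = √(13.2² + 8.8²) = √251.6800 ≈ 15.8644 mm.
From α = 2·arctan(d/2f) we get f = d / (2·tan(α/2)).
With d = 15.8644 mm and α/2 = 36.35°, tan(α/2) ≈ 0.73592, so f ≈ 15.8644 / 1.47183 ≈ 10.7787 mm.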